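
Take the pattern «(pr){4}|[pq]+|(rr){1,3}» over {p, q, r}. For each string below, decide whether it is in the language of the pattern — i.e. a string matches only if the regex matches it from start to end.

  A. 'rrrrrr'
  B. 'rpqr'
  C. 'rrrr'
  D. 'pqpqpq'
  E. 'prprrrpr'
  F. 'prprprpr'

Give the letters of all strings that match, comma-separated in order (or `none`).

A, C, D, F

A → match
B → no match
C → match
D → match
E → no match
F → match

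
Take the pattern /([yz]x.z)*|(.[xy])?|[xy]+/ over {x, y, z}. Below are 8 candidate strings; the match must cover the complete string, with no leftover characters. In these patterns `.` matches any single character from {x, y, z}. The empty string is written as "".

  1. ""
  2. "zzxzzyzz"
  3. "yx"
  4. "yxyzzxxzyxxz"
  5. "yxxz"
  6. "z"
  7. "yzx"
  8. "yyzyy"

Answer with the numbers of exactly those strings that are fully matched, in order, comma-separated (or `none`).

1, 3, 4, 5

1 → match
2 → no match
3 → match
4 → match
5 → match
6 → no match
7 → no match
8 → no match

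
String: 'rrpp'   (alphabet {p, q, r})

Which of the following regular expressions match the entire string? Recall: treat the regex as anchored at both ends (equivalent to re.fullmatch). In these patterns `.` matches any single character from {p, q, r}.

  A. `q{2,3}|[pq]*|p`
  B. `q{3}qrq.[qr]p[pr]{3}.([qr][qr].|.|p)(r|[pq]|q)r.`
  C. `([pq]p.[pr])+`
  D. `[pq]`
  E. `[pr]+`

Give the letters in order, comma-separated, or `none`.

E

A → no match
B → no match — must start with 'q'
C → no match
D → no match
E → match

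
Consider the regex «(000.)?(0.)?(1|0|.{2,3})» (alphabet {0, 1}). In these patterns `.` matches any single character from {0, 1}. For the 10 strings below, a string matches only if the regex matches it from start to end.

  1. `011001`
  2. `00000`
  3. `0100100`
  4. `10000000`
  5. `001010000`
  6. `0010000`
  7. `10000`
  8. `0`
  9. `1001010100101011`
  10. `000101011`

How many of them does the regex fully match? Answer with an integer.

1 → no match
2 → match
3 → no match
4 → no match
5 → no match
6 → no match
7 → no match
8 → match
9 → no match
10 → match
Total matched: 3

3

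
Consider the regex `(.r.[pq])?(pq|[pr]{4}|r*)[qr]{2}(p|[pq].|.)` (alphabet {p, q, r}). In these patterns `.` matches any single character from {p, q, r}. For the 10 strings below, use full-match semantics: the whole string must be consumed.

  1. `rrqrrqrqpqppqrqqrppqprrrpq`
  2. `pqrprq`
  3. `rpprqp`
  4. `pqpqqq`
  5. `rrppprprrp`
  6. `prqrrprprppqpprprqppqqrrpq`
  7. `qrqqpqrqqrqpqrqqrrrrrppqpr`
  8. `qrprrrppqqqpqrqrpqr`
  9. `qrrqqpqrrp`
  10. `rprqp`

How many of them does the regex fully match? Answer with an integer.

0

1 → no match
2. `pqrprq` → no match
3. `rpprqp` → no match
4. `pqpqqq` → no match
5. `rrppprprrp` → no match
6 → no match
7 → no match
8 → no match
9. `qrrqqpqrrp` → no match
10. `rprqp` → no match
Total matched: 0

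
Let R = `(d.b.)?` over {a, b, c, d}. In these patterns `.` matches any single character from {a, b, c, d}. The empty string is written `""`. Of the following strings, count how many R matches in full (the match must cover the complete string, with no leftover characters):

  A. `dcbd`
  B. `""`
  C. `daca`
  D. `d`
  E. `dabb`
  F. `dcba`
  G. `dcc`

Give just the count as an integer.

A → match
B → match
C → no match
D → no match
E → match
F → match
G → no match
Total matched: 4

4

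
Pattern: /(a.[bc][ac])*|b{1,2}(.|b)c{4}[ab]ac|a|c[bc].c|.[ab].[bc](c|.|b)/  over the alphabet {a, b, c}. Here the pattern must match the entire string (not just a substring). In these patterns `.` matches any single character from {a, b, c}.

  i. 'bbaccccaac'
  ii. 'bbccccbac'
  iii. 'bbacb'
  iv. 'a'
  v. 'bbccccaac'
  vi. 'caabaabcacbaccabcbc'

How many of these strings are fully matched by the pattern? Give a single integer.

i → match
ii → match
iii → match
iv → match
v → match
vi → no match
Total matched: 5

5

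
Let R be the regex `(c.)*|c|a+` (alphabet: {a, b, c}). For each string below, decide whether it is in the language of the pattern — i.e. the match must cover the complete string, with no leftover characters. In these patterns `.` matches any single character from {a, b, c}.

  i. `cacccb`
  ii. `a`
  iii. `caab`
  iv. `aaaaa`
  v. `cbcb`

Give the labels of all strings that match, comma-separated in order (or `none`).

i → match
ii → match
iii → no match
iv → match
v → match

i, ii, iv, v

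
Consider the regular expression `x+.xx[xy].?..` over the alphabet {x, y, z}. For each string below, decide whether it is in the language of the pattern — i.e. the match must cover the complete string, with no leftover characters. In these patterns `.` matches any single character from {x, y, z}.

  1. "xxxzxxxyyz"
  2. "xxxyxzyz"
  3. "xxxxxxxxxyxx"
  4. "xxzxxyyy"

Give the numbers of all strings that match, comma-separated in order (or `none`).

1 → match
2 → no match
3 → match
4 → match

1, 3, 4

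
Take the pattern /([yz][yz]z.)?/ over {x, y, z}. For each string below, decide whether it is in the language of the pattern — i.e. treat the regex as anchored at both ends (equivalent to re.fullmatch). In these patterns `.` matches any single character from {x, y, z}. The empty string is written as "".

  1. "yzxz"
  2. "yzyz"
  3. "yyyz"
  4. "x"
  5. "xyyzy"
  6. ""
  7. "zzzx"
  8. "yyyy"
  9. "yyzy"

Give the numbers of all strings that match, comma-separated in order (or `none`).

1 → no match
2 → no match
3 → no match
4 → no match
5 → no match
6 → match
7 → match
8 → no match
9 → match

6, 7, 9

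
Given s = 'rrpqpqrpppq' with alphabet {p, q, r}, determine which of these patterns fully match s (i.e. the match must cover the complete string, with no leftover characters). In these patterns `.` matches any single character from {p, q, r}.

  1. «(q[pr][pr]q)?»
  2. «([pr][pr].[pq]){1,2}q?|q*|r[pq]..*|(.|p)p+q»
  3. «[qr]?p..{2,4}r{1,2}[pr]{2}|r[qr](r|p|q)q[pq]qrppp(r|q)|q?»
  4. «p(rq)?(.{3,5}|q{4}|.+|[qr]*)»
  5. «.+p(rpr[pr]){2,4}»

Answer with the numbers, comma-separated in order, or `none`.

3

1 → no match
2 → no match
3 → match
4 → no match — must start with 'p'
5 → no match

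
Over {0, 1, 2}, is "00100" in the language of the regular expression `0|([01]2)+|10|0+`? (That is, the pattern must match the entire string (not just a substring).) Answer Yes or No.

No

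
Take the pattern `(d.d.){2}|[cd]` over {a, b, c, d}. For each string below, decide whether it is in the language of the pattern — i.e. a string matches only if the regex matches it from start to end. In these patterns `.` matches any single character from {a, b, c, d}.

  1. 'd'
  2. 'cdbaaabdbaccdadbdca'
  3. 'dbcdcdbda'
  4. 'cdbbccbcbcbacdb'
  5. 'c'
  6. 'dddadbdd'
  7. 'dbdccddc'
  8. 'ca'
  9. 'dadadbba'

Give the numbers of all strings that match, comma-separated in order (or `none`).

1, 5, 6

1 → match
2 → no match
3 → no match
4 → no match
5 → match
6 → match
7 → no match
8 → no match
9 → no match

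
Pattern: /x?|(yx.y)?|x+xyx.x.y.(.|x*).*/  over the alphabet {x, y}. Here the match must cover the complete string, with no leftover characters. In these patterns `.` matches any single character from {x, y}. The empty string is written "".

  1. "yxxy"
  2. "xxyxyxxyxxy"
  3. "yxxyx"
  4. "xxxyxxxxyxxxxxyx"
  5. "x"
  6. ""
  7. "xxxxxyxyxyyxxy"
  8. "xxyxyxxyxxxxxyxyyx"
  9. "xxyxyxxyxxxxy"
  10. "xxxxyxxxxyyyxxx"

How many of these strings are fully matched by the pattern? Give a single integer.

1 → match
2 → match
3 → no match
4 → match
5 → match
6 → match
7 → match
8 → match
9 → match
10 → match
Total matched: 9

9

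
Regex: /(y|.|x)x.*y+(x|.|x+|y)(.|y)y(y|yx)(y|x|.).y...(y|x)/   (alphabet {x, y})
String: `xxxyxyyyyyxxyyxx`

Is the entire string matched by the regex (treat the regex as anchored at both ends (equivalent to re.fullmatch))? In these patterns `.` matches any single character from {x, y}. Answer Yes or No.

No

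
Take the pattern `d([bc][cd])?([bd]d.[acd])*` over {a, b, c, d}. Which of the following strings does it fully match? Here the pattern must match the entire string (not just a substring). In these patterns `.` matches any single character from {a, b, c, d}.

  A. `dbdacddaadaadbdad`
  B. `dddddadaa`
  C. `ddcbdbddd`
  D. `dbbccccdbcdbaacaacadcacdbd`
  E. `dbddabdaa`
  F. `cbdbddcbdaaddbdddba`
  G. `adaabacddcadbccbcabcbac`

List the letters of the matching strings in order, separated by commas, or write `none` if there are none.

A → no match
B → no match
C → no match
D → no match
E → match
F → no match — must start with `d`
G → no match — must start with `d`

E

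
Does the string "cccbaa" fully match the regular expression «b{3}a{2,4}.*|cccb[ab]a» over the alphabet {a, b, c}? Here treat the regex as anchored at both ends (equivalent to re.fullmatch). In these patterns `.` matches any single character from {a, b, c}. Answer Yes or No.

Yes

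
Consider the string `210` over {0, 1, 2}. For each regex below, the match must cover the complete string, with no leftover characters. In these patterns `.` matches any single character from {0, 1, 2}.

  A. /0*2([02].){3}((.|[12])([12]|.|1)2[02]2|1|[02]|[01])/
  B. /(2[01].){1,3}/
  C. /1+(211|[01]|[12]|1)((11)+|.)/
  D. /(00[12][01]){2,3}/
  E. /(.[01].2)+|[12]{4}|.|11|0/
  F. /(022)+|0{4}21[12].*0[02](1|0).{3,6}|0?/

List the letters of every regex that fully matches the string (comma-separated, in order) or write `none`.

B

A → no match
B → match
C → no match — must start with `1`
D → no match — must start with `00`
E → no match
F → no match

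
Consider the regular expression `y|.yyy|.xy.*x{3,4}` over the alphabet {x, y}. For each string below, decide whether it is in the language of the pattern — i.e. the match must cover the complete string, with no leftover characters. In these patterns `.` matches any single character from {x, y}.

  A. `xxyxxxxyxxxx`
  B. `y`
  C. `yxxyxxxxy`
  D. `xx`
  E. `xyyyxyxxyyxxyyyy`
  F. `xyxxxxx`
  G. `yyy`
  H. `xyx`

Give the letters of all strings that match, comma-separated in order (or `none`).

A → match
B → match
C → no match
D → no match
E → no match
F → no match
G → no match
H → no match

A, B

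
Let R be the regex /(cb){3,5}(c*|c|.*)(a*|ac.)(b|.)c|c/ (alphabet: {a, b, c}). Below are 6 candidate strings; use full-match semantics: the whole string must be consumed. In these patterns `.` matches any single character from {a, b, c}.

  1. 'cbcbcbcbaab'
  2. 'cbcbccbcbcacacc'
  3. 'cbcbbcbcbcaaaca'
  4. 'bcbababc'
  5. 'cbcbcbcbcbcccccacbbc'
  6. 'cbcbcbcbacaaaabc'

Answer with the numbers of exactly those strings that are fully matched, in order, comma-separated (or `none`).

1 → no match — must end with 'c'
2 → no match
3 → no match — must end with 'c'
4 → no match
5 → match
6 → match

5, 6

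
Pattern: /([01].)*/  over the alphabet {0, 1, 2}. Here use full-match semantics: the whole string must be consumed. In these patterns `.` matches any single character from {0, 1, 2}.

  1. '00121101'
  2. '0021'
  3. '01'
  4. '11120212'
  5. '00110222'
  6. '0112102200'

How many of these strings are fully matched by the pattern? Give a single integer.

1 → match
2 → no match
3 → match
4 → match
5 → no match
6 → no match
Total matched: 3

3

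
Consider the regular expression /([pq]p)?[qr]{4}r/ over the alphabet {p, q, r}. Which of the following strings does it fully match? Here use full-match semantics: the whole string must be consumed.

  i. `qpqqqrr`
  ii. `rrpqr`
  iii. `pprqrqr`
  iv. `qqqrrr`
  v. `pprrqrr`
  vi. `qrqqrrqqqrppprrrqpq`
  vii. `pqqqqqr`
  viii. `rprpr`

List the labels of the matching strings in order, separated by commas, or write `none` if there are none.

i → match
ii → no match
iii → match
iv → no match
v → match
vi → no match — must end with `r`
vii → no match
viii → no match

i, iii, v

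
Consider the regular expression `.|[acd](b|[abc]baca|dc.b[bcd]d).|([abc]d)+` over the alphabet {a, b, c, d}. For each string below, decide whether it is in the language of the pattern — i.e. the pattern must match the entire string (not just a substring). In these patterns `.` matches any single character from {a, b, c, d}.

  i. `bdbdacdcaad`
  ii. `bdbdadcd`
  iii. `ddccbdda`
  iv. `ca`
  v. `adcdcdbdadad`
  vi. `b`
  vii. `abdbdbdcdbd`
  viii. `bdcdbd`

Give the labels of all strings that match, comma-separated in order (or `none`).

ii, iii, v, vi, viii

i → no match
ii → match
iii → match
iv → no match
v → match
vi → match
vii → no match
viii → match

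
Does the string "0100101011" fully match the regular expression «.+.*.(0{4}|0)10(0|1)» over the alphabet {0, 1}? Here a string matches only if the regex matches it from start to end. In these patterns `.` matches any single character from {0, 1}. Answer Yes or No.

No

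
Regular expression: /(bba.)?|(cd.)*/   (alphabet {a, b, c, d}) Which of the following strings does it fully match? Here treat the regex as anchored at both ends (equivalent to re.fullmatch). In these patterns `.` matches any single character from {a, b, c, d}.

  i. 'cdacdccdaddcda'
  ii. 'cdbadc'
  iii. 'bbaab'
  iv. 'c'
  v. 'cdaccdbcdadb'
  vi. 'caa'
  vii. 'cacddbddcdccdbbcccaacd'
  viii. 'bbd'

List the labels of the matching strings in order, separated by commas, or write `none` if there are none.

i → no match
ii → no match
iii → no match
iv → no match
v → no match
vi → no match
vii → no match
viii → no match

none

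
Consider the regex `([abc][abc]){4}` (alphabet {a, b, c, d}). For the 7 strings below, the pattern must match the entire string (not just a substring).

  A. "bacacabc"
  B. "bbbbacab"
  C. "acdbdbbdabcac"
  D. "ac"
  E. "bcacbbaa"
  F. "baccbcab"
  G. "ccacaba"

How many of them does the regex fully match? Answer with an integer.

4

A → match
B → match
C → no match
D → no match
E → match
F → match
G → no match
Total matched: 4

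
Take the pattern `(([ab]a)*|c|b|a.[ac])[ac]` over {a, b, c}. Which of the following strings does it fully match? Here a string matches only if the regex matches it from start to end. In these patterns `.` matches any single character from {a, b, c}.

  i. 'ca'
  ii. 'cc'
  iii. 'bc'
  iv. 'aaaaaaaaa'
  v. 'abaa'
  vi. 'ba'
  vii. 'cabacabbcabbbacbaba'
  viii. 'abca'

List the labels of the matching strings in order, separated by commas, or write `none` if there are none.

i. 'ca' → match
ii. 'cc' → match
iii. 'bc' → match
iv. 'aaaaaaaaa' → match
v. 'abaa' → match
vi. 'ba' → match
vii → no match
viii. 'abca' → match

i, ii, iii, iv, v, vi, viii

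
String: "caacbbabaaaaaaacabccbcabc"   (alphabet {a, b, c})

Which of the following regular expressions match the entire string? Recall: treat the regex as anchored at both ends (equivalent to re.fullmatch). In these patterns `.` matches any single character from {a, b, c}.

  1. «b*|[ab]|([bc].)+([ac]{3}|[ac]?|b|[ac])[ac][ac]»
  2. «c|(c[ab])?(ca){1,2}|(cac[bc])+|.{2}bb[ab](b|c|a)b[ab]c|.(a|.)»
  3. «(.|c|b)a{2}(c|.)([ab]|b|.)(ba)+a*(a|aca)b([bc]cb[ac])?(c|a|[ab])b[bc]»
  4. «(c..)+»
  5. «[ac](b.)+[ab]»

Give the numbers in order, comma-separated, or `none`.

1 → no match
2 → no match
3 → match
4 → no match
5 → no match

3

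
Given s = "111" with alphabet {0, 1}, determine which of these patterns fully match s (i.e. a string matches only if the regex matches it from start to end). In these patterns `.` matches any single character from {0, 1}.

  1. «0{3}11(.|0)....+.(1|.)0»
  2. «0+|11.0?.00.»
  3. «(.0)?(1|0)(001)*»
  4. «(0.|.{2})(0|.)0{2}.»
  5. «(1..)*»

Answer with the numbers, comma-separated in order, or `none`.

1 → no match — must start with "0"
2 → no match
3 → no match
4 → no match
5 → match

5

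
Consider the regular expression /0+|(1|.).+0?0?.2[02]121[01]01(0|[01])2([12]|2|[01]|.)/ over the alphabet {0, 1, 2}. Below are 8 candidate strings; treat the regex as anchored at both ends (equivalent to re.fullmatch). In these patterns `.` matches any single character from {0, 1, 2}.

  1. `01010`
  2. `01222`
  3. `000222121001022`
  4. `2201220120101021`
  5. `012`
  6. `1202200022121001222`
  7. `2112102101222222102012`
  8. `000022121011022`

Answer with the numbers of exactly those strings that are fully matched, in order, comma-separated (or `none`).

1. `01010` → no match
2. `01222` → no match
3 → match
4 → no match
5. `012` → no match
6 → no match
7 → no match
8 → no match

3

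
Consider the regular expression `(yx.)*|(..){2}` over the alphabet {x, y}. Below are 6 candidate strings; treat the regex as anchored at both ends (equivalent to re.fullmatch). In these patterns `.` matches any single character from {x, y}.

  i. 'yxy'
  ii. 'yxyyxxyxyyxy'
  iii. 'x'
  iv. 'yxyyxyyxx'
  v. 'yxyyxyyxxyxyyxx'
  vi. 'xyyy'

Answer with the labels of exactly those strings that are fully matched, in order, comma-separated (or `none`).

i, ii, iv, v, vi

i → match
ii → match
iii → no match
iv → match
v → match
vi → match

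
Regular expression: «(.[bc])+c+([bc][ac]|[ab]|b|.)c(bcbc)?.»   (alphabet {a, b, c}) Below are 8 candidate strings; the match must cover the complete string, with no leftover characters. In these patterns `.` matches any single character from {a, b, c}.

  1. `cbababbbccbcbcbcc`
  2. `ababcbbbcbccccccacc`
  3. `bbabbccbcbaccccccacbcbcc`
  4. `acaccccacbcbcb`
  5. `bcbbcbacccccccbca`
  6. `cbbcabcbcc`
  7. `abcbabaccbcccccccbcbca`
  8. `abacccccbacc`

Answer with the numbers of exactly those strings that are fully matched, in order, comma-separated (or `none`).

1 → match
2 → match
3 → match
4 → match
5 → match
6 → match
7 → match
8 → match

1, 2, 3, 4, 5, 6, 7, 8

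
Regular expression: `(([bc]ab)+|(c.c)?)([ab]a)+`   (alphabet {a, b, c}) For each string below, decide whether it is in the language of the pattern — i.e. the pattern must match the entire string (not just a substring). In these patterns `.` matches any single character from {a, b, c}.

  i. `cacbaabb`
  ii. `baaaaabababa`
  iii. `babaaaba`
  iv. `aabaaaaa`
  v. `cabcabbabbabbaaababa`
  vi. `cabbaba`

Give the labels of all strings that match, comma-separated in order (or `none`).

i → no match — must end with `a`
ii → match
iii → match
iv → match
v → match
vi → match

ii, iii, iv, v, vi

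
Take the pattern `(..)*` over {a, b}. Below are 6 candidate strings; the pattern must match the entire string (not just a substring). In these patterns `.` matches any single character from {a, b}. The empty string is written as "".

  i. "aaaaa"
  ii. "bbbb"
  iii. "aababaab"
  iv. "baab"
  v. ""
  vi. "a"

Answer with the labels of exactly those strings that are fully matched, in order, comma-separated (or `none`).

ii, iii, iv, v

i → no match
ii → match
iii → match
iv → match
v → match
vi → no match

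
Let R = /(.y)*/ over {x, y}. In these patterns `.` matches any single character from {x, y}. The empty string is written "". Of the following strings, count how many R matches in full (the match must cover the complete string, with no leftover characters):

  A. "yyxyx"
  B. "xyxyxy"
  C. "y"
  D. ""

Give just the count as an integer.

A. "yyxyx" → no match
B. "xyxyxy" → match
C. "y" → no match
D. "" → match
Total matched: 2

2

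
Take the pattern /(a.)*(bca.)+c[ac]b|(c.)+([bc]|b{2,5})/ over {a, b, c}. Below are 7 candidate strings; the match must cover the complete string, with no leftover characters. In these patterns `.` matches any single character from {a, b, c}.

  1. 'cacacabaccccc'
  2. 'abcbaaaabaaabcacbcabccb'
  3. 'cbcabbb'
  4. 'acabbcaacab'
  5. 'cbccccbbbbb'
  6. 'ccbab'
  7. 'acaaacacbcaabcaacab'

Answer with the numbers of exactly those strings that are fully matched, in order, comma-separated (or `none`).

1 → no match
2 → no match
3 → match
4 → match
5 → match
6 → no match
7 → match

3, 4, 5, 7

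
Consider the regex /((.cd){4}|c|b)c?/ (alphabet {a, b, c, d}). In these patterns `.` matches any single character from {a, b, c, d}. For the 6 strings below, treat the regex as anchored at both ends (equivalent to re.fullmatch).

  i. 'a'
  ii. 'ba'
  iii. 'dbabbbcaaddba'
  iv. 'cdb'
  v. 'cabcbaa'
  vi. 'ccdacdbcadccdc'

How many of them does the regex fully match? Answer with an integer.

i → no match
ii → no match
iii → no match
iv → no match
v → no match
vi → no match
Total matched: 0

0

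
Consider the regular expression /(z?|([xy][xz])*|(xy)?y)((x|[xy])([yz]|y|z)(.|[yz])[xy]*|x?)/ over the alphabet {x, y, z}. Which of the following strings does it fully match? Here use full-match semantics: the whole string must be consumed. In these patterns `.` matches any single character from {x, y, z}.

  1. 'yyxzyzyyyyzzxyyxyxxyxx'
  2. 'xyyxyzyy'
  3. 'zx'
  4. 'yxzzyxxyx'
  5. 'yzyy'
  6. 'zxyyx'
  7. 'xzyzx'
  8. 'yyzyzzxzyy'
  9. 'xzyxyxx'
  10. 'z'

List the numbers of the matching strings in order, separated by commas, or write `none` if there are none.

2, 3, 4, 5, 6, 7, 9, 10

1 → no match
2 → match
3 → match
4 → match
5 → match
6 → match
7 → match
8 → no match
9 → match
10 → match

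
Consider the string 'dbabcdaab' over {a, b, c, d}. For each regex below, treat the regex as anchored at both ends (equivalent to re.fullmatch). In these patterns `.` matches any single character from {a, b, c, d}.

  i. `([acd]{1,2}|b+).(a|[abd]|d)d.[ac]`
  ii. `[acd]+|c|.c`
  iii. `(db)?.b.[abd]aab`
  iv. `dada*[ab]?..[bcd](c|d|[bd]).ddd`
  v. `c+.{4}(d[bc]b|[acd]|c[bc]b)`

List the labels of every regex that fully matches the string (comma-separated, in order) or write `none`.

iii

i → no match
ii → no match
iii → match
iv → no match — must start with 'dad'
v → no match — must start with 'c'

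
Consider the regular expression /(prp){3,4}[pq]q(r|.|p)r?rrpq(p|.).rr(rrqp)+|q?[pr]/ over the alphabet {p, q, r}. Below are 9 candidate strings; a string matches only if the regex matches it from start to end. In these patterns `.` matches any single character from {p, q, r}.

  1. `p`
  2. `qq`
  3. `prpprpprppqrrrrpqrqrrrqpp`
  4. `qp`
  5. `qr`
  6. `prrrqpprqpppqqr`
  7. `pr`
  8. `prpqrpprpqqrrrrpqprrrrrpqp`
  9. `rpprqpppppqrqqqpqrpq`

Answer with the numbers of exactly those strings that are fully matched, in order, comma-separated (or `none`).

1. `p` → match
2. `qq` → no match
3 → no match
4. `qp` → match
5. `qr` → match
6 → no match
7. `pr` → no match
8 → no match
9 → no match

1, 4, 5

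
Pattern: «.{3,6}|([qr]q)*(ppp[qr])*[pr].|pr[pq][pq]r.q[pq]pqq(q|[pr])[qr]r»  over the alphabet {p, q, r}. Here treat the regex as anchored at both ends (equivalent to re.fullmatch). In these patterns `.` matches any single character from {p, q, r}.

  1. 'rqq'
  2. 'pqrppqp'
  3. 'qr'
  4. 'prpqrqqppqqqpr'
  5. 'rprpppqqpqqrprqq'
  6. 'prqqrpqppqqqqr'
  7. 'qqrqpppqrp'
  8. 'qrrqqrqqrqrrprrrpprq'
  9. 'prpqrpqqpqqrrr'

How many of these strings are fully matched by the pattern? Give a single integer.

1 → match
2 → no match
3 → no match
4 → no match
5 → no match
6 → match
7 → match
8 → no match
9 → match
Total matched: 4

4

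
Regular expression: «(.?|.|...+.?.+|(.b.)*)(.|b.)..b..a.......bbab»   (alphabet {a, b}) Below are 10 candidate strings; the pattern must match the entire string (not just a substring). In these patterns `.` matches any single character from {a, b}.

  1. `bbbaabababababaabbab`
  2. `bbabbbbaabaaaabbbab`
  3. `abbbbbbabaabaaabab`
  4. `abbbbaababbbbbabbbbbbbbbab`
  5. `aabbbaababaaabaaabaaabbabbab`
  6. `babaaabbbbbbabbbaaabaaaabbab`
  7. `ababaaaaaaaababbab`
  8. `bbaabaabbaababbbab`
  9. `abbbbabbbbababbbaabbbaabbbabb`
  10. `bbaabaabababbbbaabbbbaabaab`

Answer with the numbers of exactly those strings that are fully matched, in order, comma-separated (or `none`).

1 → match
2 → match
3 → no match — must end with `bbab`
4 → match
5 → match
6 → match
7 → match
8 → no match
9 → no match — must end with `bbab`
10 → no match — must end with `bbab`

1, 2, 4, 5, 6, 7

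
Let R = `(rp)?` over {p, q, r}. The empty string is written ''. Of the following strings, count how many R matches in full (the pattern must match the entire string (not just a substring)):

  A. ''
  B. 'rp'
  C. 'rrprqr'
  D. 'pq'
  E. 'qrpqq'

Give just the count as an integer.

A. '' → match
B. 'rp' → match
C. 'rrprqr' → no match
D. 'pq' → no match
E. 'qrpqq' → no match
Total matched: 2

2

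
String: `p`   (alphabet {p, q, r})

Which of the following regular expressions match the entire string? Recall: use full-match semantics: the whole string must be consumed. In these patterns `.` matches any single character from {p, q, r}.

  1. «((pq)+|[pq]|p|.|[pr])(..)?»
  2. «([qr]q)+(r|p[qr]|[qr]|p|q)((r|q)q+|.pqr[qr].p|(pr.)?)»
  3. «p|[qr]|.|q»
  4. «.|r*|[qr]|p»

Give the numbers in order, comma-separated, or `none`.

1 → match
2 → no match
3 → match
4 → match

1, 3, 4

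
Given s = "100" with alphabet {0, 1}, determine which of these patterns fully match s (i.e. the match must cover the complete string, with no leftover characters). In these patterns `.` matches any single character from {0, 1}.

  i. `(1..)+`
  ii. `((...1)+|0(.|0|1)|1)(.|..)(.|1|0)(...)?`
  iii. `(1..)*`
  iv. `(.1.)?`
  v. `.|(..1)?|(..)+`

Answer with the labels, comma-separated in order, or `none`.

i, ii, iii

i → match
ii → match
iii → match
iv → no match
v → no match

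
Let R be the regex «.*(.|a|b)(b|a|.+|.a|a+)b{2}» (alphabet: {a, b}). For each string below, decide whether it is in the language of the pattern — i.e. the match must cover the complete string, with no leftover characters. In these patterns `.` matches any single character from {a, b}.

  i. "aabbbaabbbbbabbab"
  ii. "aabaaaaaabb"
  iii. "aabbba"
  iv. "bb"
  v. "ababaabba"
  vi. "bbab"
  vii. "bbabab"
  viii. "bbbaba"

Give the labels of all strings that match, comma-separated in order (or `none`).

ii

i → no match
ii → match
iii → no match — must end with "b"
iv → no match
v → no match — must end with "b"
vi → no match
vii → no match
viii → no match — must end with "b"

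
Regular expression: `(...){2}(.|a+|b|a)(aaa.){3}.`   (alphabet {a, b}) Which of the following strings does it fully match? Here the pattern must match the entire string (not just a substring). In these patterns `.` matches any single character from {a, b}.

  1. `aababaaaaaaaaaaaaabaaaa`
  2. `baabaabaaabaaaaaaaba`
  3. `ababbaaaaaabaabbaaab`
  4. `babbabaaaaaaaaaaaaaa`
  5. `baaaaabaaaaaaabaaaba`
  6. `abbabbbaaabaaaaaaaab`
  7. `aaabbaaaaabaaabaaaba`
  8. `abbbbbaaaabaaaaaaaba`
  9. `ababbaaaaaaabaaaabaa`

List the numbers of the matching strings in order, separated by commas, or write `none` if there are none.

2, 4, 5, 6, 7, 8

1 → no match
2 → match
3 → no match
4 → match
5 → match
6 → match
7 → match
8 → match
9 → no match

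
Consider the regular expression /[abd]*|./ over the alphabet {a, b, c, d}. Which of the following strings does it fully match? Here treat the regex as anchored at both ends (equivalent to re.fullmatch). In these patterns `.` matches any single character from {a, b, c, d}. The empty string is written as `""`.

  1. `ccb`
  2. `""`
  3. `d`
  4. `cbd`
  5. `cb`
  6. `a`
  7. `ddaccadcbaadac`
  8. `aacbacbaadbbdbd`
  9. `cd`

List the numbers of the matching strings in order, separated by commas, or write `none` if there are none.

2, 3, 6

1 → no match
2 → match
3 → match
4 → no match
5 → no match
6 → match
7 → no match
8 → no match
9 → no match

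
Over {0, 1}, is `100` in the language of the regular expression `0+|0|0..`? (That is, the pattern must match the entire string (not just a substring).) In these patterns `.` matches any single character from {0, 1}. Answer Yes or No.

No

Every match must start with `0`, but `100` does not.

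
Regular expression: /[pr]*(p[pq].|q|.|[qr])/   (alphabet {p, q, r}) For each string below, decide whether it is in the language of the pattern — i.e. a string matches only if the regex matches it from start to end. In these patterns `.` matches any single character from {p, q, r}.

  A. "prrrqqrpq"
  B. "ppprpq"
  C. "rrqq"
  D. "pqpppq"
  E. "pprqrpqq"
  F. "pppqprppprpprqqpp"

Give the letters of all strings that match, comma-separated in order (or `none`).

B

A → no match
B → match
C → no match
D → no match
E → no match
F → no match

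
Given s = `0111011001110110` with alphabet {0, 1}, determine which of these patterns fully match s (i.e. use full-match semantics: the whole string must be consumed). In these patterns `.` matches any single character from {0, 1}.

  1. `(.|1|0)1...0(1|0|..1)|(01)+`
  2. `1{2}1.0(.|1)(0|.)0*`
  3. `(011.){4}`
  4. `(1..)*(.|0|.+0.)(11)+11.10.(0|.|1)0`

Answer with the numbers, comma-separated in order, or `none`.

3

1 → no match
2 → no match — must start with `1`
3 → match
4 → no match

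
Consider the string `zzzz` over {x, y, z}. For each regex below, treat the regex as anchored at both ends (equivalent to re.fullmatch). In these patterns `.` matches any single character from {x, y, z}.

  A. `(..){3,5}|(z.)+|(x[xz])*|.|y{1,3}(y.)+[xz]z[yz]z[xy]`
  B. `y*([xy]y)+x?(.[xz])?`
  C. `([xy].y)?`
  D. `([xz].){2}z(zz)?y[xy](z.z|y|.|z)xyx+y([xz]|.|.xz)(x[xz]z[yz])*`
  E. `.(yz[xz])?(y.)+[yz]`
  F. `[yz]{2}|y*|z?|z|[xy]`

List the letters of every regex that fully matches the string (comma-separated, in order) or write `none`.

A

A → match
B → no match
C → no match
D → no match
E → no match
F → no match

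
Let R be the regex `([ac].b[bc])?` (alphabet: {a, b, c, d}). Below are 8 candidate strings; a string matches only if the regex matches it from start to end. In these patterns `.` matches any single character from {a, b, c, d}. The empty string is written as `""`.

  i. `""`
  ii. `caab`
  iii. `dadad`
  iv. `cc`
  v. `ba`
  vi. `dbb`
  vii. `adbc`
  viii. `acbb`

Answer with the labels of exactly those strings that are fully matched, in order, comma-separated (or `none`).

i, vii, viii

i → match
ii → no match
iii → no match
iv → no match
v → no match
vi → no match
vii → match
viii → match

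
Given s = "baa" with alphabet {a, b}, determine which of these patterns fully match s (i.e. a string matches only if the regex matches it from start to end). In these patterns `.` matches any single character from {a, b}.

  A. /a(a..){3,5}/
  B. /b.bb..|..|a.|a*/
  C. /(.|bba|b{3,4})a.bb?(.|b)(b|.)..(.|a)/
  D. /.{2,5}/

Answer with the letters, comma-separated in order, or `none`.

D

A → no match — must start with "aa"
B → no match
C → no match
D → match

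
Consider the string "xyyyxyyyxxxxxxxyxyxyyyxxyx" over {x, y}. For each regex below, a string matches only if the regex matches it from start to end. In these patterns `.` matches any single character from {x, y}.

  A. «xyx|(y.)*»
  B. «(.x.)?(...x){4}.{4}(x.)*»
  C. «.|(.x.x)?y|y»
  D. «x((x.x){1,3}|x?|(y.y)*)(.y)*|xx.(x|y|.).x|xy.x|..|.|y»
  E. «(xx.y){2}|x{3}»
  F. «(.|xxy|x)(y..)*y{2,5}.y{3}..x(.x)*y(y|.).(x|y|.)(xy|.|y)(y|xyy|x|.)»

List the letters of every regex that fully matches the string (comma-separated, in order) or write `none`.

F

A → no match
B → no match
C → no match
D → no match
E → no match
F → match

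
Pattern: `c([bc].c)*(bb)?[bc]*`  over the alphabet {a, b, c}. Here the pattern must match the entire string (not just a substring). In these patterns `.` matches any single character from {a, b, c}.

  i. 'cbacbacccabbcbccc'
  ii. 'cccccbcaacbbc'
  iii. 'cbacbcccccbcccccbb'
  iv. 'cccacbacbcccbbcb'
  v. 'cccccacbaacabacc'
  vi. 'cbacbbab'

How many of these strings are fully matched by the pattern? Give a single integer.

1

i → no match
ii → no match
iii → match
iv → no match
v → no match
vi → no match
Total matched: 1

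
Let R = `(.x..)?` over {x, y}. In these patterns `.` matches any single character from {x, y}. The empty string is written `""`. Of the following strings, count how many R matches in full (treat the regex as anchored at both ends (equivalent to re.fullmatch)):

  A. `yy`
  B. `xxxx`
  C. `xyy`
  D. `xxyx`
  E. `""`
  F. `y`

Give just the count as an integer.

3

A → no match
B → match
C → no match
D → match
E → match
F → no match
Total matched: 3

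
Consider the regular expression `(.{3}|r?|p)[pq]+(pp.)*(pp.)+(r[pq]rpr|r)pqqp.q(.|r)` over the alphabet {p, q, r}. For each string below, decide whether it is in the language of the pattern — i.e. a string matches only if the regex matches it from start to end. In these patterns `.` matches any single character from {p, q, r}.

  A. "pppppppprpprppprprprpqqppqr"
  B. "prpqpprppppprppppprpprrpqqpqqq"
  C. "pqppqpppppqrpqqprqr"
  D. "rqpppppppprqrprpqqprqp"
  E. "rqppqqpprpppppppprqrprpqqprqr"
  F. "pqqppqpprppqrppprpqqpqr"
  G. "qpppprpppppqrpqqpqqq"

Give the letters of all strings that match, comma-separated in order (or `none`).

A → match
B → match
C → match
D → match
E → no match
F → no match
G → match

A, B, C, D, G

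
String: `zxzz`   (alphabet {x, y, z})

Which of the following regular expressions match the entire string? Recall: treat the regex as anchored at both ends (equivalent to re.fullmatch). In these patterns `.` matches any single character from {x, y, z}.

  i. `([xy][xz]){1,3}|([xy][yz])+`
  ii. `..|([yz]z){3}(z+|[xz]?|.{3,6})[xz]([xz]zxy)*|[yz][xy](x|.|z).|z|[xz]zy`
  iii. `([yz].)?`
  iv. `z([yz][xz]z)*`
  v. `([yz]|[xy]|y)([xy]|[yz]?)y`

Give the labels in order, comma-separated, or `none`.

ii

i → no match
ii → match
iii → no match
iv → no match
v → no match — must end with `y`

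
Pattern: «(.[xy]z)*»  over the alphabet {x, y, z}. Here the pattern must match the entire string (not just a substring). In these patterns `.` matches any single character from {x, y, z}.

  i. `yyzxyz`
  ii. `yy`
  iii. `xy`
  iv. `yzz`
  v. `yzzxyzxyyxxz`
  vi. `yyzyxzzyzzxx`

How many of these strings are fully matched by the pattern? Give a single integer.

i → match
ii → no match
iii → no match
iv → no match
v → no match
vi → no match
Total matched: 1

1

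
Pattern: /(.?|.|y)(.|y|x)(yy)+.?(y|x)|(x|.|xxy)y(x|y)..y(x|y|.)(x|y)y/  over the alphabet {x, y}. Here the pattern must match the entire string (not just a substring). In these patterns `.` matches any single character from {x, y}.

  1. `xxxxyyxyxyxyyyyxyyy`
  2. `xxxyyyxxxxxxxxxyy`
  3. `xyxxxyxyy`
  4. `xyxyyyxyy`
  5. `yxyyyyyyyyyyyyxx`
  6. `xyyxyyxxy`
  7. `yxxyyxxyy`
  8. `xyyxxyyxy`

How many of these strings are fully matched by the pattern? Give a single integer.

1 → no match
2 → no match
3 → match
4 → match
5 → match
6 → match
7 → no match
8 → match
Total matched: 5

5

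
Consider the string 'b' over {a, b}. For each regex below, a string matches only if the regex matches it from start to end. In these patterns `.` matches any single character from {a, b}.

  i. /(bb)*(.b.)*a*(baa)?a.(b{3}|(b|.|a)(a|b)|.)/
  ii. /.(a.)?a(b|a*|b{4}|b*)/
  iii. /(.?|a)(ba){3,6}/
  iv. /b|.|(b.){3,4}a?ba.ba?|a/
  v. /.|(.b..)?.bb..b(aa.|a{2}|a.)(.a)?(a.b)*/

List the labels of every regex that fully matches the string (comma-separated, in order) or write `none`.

i → no match
ii → no match
iii → no match — must end with 'ba'
iv → match
v → match

iv, v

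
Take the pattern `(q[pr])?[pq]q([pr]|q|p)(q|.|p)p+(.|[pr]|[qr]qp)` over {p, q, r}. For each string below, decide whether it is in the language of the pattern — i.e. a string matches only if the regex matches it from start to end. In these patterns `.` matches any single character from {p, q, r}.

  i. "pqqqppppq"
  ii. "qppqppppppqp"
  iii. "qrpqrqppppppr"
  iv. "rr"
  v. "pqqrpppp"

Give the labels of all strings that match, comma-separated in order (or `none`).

i, iii, v

i → match
ii → no match
iii → match
iv → no match
v → match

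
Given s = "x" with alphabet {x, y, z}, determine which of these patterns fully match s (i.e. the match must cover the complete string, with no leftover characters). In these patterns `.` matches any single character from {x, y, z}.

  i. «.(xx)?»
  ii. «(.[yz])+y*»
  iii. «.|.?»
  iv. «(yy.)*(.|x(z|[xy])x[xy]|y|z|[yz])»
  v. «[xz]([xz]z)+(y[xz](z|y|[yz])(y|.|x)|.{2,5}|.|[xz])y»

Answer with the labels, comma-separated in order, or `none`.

i → match
ii → no match
iii → match
iv → match
v → no match — must end with "y"

i, iii, iv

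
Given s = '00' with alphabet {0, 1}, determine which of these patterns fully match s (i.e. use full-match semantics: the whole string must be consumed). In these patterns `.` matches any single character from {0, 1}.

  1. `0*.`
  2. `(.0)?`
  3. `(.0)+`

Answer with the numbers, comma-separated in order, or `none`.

1 → match
2 → match
3 → match

1, 2, 3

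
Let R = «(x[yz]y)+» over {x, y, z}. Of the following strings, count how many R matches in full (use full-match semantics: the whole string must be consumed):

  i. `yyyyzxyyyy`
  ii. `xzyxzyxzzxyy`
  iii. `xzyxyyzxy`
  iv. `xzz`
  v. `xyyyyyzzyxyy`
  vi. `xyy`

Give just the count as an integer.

i → no match — must start with `x`
ii → no match
iii → no match
iv → no match — must end with `y`
v → no match
vi → match
Total matched: 1

1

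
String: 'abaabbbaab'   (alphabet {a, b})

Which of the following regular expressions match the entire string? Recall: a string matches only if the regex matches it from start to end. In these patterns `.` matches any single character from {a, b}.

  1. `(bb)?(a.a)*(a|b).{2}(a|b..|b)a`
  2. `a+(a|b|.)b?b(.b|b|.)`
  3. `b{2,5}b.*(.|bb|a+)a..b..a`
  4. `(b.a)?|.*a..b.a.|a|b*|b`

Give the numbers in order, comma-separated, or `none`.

4

1 → no match — must end with 'a'
2 → no match
3 → no match — must start with 'b'
4 → match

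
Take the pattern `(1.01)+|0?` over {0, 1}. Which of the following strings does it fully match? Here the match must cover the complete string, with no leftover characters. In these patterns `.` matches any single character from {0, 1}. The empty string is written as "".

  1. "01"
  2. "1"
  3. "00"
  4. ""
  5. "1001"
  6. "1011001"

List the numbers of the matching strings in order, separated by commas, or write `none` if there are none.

1 → no match
2 → no match
3 → no match
4 → match
5 → match
6 → no match

4, 5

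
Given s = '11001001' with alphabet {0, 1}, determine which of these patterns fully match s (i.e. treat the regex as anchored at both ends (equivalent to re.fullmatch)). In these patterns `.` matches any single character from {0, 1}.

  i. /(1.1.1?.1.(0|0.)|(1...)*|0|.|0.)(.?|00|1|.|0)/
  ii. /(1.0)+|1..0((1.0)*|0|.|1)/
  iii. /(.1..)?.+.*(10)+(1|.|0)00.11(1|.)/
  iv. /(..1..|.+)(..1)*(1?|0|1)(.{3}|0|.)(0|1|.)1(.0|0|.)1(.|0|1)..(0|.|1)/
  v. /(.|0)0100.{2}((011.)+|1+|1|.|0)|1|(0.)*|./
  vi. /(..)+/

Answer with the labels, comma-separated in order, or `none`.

i → match
ii → no match
iii → no match
iv → no match
v → no match
vi → match

i, vi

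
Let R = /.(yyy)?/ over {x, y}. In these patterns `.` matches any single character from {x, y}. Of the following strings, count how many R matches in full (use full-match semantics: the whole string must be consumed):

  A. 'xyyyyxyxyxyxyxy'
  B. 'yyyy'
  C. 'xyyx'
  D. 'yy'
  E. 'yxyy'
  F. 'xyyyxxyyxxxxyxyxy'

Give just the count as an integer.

1

A → no match
B → match
C → no match
D → no match
E → no match
F → no match
Total matched: 1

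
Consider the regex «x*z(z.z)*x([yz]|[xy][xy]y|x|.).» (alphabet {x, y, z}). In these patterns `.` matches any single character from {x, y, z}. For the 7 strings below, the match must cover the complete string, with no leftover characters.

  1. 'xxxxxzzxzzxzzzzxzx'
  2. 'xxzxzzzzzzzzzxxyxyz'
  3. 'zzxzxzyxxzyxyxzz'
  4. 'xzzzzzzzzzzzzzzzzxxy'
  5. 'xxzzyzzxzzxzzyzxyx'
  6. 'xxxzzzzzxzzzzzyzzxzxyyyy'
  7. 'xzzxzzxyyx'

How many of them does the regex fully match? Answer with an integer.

4

1 → match
2 → no match
3 → no match
4 → match
5 → match
6 → match
7. 'xzzxzzxyyx' → no match
Total matched: 4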